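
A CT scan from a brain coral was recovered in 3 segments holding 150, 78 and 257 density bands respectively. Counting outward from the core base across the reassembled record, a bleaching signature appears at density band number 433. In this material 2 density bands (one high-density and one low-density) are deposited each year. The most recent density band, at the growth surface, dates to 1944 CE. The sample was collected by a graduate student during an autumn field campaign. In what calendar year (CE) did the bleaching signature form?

1918 CE

Total density bands = 150 + 78 + 257 = 485.
The bleaching signature sits at density band 433 from the core base, so 485 − 433 = 52 density bands formed after it.
Dividing by 2 density bands per year: 52 / 2 = 26 years.
Counting back 26 years from 1944 CE places the bleaching signature in 1944 − 26 = 1918 CE.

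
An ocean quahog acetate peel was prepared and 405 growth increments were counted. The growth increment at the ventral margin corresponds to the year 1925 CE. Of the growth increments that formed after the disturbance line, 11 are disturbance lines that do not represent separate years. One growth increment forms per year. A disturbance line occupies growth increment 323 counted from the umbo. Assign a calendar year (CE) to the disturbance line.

1854 CE

The disturbance line sits at growth increment 323 from the umbo, so 405 − 323 = 82 growth increments formed after it.
82 − 11 false = 71 true growth increments after the disturbance line.
1925 − 71 = 1854 CE.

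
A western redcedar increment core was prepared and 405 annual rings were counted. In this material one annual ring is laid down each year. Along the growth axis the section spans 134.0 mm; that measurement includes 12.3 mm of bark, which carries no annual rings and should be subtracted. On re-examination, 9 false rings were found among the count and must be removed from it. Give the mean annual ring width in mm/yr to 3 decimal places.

Correcting the raw count gives 405 − 9 = 396 true annual rings.
Net length = 134.0 − 12.3 = 121.7 mm.
121.7 mm over 396 years gives 121.7 / 396 ≈ 0.307 mm/yr.

0.307 mm/yr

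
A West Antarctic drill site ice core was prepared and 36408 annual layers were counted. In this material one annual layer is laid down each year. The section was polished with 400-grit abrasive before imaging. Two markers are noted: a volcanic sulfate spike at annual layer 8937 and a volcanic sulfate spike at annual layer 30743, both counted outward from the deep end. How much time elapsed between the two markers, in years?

Separation: 30743 − 8937 = 21806 annual layers.
One annual layer per year makes the interval 21806 years.

21806 years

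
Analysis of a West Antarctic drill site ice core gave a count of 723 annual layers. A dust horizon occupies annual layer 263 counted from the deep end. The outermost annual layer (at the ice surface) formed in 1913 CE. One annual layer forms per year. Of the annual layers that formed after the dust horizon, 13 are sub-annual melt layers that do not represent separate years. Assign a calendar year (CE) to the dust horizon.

The dust horizon sits at annual layer 263 from the deep end, so 723 − 263 = 460 annual layers formed after it.
460 − 13 false = 447 true annual layers after the dust horizon.
1913 − 447 = 1466 CE.

1466 CE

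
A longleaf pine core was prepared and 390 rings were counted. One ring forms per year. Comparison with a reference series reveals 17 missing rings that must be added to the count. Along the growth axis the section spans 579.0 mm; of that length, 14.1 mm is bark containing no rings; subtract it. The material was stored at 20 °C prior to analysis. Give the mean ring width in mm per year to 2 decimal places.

1.39 mm per year

Correcting the raw count gives 390 + 17 = 407 true rings.
Net length = 579.0 − 14.1 = 564.9 mm.
Extension rate ≈ 564.9 / 407 = 1.39 mm per year.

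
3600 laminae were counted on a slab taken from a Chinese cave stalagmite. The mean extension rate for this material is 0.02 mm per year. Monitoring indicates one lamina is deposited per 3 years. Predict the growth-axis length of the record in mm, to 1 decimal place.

216.0 mm

Multiplying by 3 years per lamina: 3600 × 3 = 10800 years.
Predicted length = 0.02 mm/year × 10800 years = 216.0 mm.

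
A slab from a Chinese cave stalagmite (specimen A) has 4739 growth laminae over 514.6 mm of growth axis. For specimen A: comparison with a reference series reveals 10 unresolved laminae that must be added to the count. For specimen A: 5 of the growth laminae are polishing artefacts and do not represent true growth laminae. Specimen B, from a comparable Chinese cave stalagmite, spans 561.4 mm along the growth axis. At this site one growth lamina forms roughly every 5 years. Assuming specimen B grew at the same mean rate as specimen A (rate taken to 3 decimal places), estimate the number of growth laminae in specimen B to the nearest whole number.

Specimen A: adjusted count: 4739 − 5 + 10 = 4744 growth laminae.
Specimen A: multiplying by 5 years per growth lamina: 4744 × 5 = 23720 years.
A: Extension rate ≈ 514.6 / 23720 = 0.022 mm per year.
B spans 561.4 / 0.022 = 25518.18 years; at 5 years per growth lamina that is 25518.18 / 5 ≈ 5104 growth laminae.

5104 growth laminae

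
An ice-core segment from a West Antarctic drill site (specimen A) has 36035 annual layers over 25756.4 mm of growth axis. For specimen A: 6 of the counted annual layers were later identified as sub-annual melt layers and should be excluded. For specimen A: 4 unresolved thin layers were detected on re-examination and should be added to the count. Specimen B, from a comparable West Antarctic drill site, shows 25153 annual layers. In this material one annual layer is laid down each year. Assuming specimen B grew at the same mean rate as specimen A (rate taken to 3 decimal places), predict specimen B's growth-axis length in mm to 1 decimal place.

Specimen A: true annual layer count = 36035 − 6 + 4 = 36033.
A: Extension rate ≈ 25756.4 / 36033 = 0.715 mm per year.
B's length ≈ 0.715 × 25153 = 17984.4 mm.

17984.4 mm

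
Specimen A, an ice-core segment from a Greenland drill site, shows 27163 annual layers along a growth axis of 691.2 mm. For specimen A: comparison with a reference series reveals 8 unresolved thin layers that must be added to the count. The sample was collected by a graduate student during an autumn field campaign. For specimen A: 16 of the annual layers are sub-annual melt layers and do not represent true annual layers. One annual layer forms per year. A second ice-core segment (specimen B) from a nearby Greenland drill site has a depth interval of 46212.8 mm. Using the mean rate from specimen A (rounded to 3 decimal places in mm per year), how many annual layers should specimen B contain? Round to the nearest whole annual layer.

Specimen A: correcting the raw count gives 27163 − 16 + 8 = 27155 true annual layers.
A: 691.2 mm over 27155 years gives 691.2 / 27155 ≈ 0.025 mm/year.
B spans 46212.8 / 0.025 = 1848512.00 years ≈ 1848512 annual layers.

1848512 annual layers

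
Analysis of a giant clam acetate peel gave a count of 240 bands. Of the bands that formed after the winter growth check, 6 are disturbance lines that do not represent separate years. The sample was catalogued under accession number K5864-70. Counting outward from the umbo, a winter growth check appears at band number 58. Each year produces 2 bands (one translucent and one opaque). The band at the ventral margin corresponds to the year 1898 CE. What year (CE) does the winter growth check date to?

Between band 58 and the ventral margin there are 240 − 58 = 182 bands.
Excluding 6 false bands: 182 − 6 = 176.
Dividing by 2 bands per year: 176 / 2 = 88 years.
1898 − 88 = 1810 CE.

1810 CE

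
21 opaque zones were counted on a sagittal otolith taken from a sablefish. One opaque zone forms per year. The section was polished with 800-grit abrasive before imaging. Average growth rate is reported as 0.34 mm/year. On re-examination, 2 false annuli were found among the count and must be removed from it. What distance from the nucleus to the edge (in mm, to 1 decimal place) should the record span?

6.5 mm

After corrections the count is 21 − 2 = 19 opaque zones.
Length ≈ 0.34 × 19 = 6.5 mm.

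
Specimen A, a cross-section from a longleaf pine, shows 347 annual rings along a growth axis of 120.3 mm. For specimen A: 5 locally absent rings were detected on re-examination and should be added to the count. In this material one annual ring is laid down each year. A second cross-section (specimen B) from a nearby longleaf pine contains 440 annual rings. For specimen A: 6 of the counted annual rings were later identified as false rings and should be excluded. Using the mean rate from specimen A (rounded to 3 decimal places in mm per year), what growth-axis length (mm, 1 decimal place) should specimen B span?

153.1 mm

Specimen A: after corrections the count is 347 − 6 + 5 = 346 annual rings.
A: 120.3 mm over 346 years gives 120.3 / 346 ≈ 0.348 mm per year.
B's length ≈ 0.348 × 440 = 153.1 mm.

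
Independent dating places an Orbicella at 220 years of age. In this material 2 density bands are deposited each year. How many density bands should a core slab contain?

Expected density bands: 220 × 2 = 440.
So 440 density bands should be present.

440 density bands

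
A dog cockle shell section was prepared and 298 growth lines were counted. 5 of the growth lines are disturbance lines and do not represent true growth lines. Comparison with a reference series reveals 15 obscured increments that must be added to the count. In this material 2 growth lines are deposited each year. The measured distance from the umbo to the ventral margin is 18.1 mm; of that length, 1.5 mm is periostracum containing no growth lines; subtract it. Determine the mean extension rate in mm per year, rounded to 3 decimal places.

0.108 mm per year

Correcting the raw count gives 298 − 5 + 15 = 308 true growth lines.
With 2 growth lines per year, 308 / 2 = 154 years.
Net length = 18.1 − 1.5 = 16.6 mm.
Extension rate ≈ 16.6 / 154 = 0.108 mm per year.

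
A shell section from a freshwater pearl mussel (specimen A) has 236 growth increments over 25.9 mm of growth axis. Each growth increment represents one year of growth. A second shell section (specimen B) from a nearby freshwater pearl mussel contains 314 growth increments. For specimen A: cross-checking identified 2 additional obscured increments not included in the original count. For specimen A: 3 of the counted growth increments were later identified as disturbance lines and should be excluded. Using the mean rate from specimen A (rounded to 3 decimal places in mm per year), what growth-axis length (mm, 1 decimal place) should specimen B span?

Specimen A: true growth increment count = 236 − 3 + 2 = 235.
A: 25.9 mm over 235 years gives 25.9 / 235 ≈ 0.110 mm per year.
B's length ≈ 0.110 × 314 = 34.5 mm.

34.5 mm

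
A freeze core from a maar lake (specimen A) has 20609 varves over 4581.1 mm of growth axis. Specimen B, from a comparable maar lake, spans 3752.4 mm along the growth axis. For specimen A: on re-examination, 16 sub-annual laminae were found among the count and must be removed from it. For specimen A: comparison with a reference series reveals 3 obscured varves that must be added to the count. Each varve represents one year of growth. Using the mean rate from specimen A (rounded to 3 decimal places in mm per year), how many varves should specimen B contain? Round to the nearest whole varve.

16903 varves

Specimen A: after corrections the count is 20609 − 16 + 3 = 20596 varves.
A: Extension rate ≈ 4581.1 / 20596 = 0.222 mm/year.
For B, 3752.4 / 0.222 = 16902.70 years ≈ 16903 varves.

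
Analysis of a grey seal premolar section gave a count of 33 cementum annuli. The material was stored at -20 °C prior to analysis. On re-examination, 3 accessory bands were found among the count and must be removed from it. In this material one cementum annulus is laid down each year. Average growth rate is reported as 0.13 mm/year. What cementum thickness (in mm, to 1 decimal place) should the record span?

Correcting the raw count gives 33 − 3 = 30 true cementum annuli.
Length ≈ 0.13 × 30 = 3.9 mm.

3.9 mm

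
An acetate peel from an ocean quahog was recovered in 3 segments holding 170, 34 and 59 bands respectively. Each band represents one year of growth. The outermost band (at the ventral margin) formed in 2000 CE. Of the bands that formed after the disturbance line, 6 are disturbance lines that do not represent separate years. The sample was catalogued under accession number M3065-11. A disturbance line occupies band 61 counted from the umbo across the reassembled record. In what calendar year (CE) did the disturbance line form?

1804 CE

Total bands = 170 + 34 + 59 = 263.
263 − 61 = 202 bands lie beyond the disturbance line toward the ventral margin.
Removing the 6 false bands leaves 202 − 6 = 196 true bands beyond the disturbance line.
The band at the ventral margin is 2000 CE, so the disturbance line dates to 2000 − 196 = 1804 CE.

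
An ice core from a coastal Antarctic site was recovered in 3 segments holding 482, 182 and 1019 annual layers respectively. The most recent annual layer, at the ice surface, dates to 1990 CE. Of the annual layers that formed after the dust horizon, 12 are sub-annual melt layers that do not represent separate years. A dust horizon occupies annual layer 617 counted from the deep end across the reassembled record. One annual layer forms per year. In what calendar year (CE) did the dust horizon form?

936 CE

Total annual layers = 482 + 182 + 1019 = 1683.
The dust horizon sits at annual layer 617 from the deep end, so 1683 − 617 = 1066 annual layers formed after it.
Removing the 12 false annual layers leaves 1066 − 12 = 1054 true annual layers beyond the dust horizon.
Counting back 1054 years from 1990 CE places the dust horizon in 1990 − 1054 = 936 CE.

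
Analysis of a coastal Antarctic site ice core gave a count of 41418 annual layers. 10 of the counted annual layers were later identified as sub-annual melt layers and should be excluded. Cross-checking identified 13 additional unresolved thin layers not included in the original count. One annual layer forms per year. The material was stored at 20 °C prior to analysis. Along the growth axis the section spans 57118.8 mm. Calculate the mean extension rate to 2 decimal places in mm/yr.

1.38 mm/yr

After corrections the count is 41418 − 10 + 13 = 41421 annual layers.
Extension rate ≈ 57118.8 / 41421 = 1.38 mm/yr.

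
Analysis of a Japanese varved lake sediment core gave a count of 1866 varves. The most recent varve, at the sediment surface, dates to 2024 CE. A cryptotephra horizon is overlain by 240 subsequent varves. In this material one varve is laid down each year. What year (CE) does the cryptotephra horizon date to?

240 varves formed after the cryptotephra horizon.
Counting back 240 years from 2024 CE places the cryptotephra horizon in 2024 − 240 = 1784 CE.

1784 CE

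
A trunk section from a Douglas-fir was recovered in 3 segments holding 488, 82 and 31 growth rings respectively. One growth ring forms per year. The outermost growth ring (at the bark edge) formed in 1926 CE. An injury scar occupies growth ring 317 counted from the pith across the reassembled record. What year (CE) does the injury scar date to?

1642 CE

Total growth rings = 488 + 82 + 31 = 601.
Between growth ring 317 and the bark edge there are 601 − 317 = 284 growth rings.
1926 − 284 = 1642 CE.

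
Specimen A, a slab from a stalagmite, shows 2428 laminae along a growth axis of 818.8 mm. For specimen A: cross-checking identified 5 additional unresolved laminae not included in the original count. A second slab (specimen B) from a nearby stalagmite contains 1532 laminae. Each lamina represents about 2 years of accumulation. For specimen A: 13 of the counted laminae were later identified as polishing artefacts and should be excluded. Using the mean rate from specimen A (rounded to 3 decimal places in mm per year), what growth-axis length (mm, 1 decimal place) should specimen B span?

517.8 mm

Specimen A: adjusted count: 2428 − 13 + 5 = 2420 laminae.
Specimen A: 2420 laminae at 2 years each span 2420 × 2 = 4840 years.
A: 818.8 mm over 4840 years gives 818.8 / 4840 ≈ 0.169 mm/year.
Specimen B: at 2 years per lamina, 1532 × 2 = 3064 years. For B, 0.169 mm/year × 3064 years = 517.8 mm.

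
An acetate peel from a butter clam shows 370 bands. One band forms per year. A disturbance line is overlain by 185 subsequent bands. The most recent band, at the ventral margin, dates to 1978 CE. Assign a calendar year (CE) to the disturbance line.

185 bands formed after the disturbance line.
The band at the ventral margin is 1978 CE, so the disturbance line dates to 1978 − 185 = 1793 CE.

1793 CE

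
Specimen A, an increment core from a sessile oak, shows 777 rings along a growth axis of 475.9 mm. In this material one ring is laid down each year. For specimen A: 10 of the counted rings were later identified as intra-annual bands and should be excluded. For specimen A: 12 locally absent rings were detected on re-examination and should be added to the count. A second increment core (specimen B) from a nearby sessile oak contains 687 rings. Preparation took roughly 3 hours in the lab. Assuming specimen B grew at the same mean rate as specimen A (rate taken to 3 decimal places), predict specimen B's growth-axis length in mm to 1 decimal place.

Specimen A: correcting the raw count gives 777 − 10 + 12 = 779 true rings.
A: Extension rate ≈ 475.9 / 779 = 0.611 mm per year.
For B, 0.611 mm/year × 687 years = 419.8 mm.

419.8 mm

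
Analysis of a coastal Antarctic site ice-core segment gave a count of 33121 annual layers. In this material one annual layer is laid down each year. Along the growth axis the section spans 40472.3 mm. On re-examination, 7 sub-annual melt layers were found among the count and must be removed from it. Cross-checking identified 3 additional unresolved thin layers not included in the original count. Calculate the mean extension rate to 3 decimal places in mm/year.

After corrections the count is 33121 − 7 + 3 = 33117 annual layers.
Mean rate = 40472.3 mm / 33117 years ≈ 1.222 mm/year.

1.222 mm/year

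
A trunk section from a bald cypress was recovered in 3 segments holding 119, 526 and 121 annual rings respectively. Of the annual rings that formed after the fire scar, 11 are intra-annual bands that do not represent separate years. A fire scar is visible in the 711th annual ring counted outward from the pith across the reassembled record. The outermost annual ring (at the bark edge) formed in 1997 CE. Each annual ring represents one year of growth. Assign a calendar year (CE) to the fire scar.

Total annual rings = 119 + 526 + 121 = 766.
766 − 711 = 55 annual rings lie beyond the fire scar toward the bark edge.
55 − 11 false = 44 true annual rings after the fire scar.
1997 − 44 = 1953 CE.

1953 CE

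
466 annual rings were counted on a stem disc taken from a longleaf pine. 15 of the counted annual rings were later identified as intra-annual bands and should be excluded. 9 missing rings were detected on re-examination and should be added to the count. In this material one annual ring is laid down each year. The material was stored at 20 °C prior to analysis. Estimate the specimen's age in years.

460 years

Correcting the raw count gives 466 − 15 + 9 = 460 true annual rings.
With a one-to-one annual ring periodicity this is 460 years.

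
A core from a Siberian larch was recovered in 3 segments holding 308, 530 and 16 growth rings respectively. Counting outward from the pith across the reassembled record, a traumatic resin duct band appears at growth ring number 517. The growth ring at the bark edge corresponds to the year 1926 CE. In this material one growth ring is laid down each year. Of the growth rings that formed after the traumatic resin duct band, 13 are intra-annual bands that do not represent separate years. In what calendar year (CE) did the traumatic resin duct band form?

1602 CE

Total growth rings = 308 + 530 + 16 = 854.
854 − 517 = 337 growth rings lie beyond the traumatic resin duct band toward the bark edge.
Excluding 13 false growth rings: 337 − 13 = 324.
The growth ring at the bark edge is 1926 CE, so the traumatic resin duct band dates to 1926 − 324 = 1602 CE.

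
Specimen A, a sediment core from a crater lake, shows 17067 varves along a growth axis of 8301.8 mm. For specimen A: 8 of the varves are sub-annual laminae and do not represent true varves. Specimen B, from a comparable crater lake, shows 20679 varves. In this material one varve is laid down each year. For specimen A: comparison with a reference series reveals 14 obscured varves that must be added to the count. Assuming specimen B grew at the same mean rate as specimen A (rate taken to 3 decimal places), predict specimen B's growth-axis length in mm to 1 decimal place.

Specimen A: adjusted count: 17067 − 8 + 14 = 17073 varves.
A: Extension rate ≈ 8301.8 / 17073 = 0.486 mm/yr.
B's length ≈ 0.486 × 20679 = 10050.0 mm.

10050.0 mm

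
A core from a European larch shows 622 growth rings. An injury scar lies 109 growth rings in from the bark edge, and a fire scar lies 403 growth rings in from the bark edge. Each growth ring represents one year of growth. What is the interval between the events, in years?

Separation: 403 − 109 = 294 growth rings.
At one growth ring per year, 294 years elapsed between them.

294 years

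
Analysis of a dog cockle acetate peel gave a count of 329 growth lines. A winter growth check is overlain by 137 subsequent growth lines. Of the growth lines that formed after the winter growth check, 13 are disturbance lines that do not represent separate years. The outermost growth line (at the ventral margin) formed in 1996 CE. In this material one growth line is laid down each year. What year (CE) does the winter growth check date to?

1872 CE

137 growth lines formed after the winter growth check.
Excluding 13 false growth lines: 137 − 13 = 124.
The growth line at the ventral margin is 1996 CE, so the winter growth check dates to 1996 − 124 = 1872 CE.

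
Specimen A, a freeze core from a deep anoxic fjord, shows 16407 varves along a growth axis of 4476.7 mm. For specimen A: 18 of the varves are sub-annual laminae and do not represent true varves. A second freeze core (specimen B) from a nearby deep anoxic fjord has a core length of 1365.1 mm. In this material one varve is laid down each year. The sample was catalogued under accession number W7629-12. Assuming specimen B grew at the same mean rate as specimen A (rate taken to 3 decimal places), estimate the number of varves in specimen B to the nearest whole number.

5000 varves

Specimen A: true varve count = 16407 − 18 = 16389.
A: Mean rate = 4476.7 mm / 16389 years ≈ 0.273 mm per year.
For B, 1365.1 / 0.273 = 5000.37 years ≈ 5000 varves.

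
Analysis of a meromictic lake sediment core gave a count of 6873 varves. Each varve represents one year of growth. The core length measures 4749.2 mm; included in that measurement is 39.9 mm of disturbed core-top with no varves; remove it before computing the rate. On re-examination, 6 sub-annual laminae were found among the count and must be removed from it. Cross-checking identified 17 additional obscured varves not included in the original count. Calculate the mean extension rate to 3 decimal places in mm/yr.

0.684 mm/yr

Adjusted count: 6873 − 6 + 17 = 6884 varves.
Removing the 39.9 mm offcut leaves 4749.2 − 39.9 = 4709.3 mm.
4709.3 mm over 6884 years gives 4709.3 / 6884 ≈ 0.684 mm/yr.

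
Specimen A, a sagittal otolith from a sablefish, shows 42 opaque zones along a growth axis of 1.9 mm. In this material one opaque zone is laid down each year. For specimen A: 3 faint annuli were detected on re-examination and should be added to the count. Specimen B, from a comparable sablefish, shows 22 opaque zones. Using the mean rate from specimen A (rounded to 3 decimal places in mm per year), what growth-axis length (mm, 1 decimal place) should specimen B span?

0.9 mm

Specimen A: after corrections the count is 42 + 3 = 45 opaque zones.
A: 1.9 mm over 45 years gives 1.9 / 45 ≈ 0.042 mm per year.
For B, 0.042 mm/year × 22 years = 0.9 mm.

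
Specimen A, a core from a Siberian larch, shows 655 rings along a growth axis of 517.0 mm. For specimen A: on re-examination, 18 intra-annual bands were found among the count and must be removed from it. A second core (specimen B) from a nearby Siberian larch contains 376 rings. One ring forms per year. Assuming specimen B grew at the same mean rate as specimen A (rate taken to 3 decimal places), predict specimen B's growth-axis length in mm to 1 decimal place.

Specimen A: after corrections the count is 655 − 18 = 637 rings.
A: 517.0 mm over 637 years gives 517.0 / 637 ≈ 0.812 mm/yr.
For B, 0.812 mm/year × 376 years = 305.3 mm.

305.3 mm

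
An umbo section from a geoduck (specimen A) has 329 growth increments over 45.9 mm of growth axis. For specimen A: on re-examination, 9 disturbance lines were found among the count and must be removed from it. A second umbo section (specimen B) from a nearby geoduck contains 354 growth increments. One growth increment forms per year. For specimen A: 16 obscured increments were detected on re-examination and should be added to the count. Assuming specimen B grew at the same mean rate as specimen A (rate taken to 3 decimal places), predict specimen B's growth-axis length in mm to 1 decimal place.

48.5 mm

Specimen A: correcting the raw count gives 329 − 9 + 16 = 336 true growth increments.
A: 45.9 mm over 336 years gives 45.9 / 336 ≈ 0.137 mm/yr.
For B, 0.137 mm/year × 354 years = 48.5 mm.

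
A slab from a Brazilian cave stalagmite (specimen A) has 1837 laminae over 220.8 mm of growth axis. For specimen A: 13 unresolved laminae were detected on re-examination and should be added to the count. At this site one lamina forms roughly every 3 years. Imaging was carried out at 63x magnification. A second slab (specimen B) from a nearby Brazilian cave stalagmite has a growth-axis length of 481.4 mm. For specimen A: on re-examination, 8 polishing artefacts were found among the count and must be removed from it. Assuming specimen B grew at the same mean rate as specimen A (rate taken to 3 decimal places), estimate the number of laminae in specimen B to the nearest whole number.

4012 laminae

Specimen A: correcting the raw count gives 1837 − 8 + 13 = 1842 true laminae.
Specimen A: multiplying by 3 years per lamina: 1842 × 3 = 5526 years.
A: Mean rate = 220.8 mm / 5526 years ≈ 0.040 mm/yr.
For B, 481.4 / 0.040 = 12035.00 years; at 3 years per lamina that is 12035.00 / 3 ≈ 4012 laminae.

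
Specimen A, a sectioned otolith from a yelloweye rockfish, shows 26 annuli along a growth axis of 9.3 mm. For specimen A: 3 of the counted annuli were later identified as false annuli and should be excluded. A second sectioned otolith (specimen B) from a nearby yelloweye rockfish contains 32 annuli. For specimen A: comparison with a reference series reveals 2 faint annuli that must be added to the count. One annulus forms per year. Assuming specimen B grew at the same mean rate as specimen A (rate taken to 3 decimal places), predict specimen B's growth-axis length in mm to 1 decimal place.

Specimen A: after corrections the count is 26 − 3 + 2 = 25 annuli.
A: Mean rate = 9.3 mm / 25 years ≈ 0.372 mm/yr.
Length of B = 0.372 × 32 = 11.9 mm.

11.9 mm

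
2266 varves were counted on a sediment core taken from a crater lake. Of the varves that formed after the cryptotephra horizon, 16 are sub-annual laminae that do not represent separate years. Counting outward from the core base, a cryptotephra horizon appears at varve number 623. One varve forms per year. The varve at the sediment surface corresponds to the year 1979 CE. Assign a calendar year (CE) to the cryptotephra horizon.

The cryptotephra horizon sits at varve 623 from the core base, so 2266 − 623 = 1643 varves formed after it.
1643 − 16 false = 1627 true varves after the cryptotephra horizon.
The varve at the sediment surface is 1979 CE, so the cryptotephra horizon dates to 1979 − 1627 = 352 CE.

352 CE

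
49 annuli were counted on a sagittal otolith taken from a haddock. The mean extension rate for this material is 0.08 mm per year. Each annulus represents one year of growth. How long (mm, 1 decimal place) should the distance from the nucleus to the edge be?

49 years of growth are recorded.
Predicted length = 0.08 mm/year × 49 years = 3.9 mm.

3.9 mm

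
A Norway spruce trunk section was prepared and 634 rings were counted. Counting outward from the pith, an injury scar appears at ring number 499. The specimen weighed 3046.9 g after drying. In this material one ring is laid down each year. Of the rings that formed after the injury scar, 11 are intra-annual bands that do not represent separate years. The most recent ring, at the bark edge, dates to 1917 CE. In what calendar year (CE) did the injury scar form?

The injury scar sits at ring 499 from the pith, so 634 − 499 = 135 rings formed after it.
Removing the 11 false rings leaves 135 − 11 = 124 true rings beyond the injury scar.
1917 − 124 = 1793 CE.

1793 CE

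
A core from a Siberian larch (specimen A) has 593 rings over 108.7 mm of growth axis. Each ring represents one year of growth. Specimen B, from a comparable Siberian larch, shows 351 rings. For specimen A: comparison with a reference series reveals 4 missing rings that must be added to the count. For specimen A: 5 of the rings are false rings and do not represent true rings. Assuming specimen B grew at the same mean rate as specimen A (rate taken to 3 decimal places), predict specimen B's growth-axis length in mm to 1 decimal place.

64.6 mm

Specimen A: after corrections the count is 593 − 5 + 4 = 592 rings.
A: 108.7 mm over 592 years gives 108.7 / 592 ≈ 0.184 mm per year.
B's length ≈ 0.184 × 351 = 64.6 mm.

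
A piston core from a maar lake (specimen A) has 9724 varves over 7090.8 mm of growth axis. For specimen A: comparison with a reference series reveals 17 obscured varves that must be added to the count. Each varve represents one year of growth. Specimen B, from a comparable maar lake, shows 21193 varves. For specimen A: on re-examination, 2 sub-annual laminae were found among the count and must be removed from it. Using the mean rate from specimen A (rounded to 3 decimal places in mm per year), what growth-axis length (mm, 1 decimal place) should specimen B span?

Specimen A: after corrections the count is 9724 − 2 + 17 = 9739 varves.
A: Mean rate = 7090.8 mm / 9739 years ≈ 0.728 mm per year.
For B, 0.728 mm/year × 21193 years = 15428.5 mm.

15428.5 mm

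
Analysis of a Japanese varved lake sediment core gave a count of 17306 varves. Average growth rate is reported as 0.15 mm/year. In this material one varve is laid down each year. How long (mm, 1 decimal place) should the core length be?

2595.9 mm

17306 years of growth are recorded.
Predicted length = 0.15 mm/year × 17306 years = 2595.9 mm.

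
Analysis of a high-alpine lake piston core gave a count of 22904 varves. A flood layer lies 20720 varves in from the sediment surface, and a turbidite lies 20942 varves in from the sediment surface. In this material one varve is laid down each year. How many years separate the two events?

222 years

The two markers are separated by 20942 − 20720 = 222 varves.
One varve per year makes the interval 222 years.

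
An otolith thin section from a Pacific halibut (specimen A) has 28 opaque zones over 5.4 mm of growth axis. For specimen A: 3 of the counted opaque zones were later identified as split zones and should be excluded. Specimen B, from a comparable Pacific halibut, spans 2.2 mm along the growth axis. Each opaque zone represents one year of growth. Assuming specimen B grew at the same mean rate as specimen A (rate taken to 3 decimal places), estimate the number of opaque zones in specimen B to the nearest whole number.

10 opaque zones

Specimen A: correcting the raw count gives 28 − 3 = 25 true opaque zones.
A: Extension rate ≈ 5.4 / 25 = 0.216 mm per year.
For B, 2.2 / 0.216 = 10.19 years ≈ 10 opaque zones.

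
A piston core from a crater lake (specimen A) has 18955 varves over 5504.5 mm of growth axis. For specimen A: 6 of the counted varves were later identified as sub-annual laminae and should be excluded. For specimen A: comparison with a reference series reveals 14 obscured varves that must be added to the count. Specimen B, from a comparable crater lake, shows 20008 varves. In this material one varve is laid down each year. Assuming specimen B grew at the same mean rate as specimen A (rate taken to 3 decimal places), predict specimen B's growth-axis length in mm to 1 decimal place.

Specimen A: true varve count = 18955 − 6 + 14 = 18963.
A: Extension rate ≈ 5504.5 / 18963 = 0.290 mm per year.
For B, 0.290 mm/year × 20008 years = 5802.3 mm.

5802.3 mm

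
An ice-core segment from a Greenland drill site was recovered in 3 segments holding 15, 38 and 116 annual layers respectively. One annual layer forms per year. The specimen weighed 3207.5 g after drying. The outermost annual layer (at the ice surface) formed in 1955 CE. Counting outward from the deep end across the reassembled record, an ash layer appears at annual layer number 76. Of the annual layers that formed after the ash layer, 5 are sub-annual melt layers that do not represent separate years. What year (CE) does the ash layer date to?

Total annual layers = 15 + 38 + 116 = 169.
169 − 76 = 93 annual layers lie beyond the ash layer toward the ice surface.
Removing the 5 false annual layers leaves 93 − 5 = 88 true annual layers beyond the ash layer.
Counting back 88 years from 1955 CE places the ash layer in 1955 − 88 = 1867 CE.

1867 CE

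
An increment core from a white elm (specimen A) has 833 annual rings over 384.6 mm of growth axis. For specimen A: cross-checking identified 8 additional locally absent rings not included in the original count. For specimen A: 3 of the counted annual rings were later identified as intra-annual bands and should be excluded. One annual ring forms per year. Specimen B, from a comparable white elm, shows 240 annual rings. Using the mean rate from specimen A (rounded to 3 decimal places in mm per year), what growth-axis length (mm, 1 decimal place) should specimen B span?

110.2 mm

Specimen A: correcting the raw count gives 833 − 3 + 8 = 838 true annual rings.
A: 384.6 mm over 838 years gives 384.6 / 838 ≈ 0.459 mm per year.
For B, 0.459 mm/year × 240 years = 110.2 mm.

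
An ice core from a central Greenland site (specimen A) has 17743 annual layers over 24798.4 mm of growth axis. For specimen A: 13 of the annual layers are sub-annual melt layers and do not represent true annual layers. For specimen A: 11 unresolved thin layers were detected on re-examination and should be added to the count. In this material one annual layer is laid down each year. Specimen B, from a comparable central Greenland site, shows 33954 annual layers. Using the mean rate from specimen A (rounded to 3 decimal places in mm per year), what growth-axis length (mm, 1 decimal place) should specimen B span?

47467.7 mm

Specimen A: true annual layer count = 17743 − 13 + 11 = 17741.
A: Extension rate ≈ 24798.4 / 17741 = 1.398 mm per year.
For B, 1.398 mm/year × 33954 years = 47467.7 mm.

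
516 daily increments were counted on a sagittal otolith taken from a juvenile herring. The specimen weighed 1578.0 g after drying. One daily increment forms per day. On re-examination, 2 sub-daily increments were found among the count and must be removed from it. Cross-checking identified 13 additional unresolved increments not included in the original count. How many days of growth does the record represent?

Correcting the raw count gives 516 − 2 + 13 = 527 true daily increments.
At one daily increment per day, that is 527 days.

527 days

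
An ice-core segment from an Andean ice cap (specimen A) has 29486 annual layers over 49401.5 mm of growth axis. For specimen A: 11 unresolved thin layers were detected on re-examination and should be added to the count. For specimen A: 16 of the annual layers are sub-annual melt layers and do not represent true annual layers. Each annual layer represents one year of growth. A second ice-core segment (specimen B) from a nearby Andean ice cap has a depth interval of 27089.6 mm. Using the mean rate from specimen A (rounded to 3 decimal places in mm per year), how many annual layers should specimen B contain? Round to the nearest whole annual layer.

16163 annual layers

Specimen A: after corrections the count is 29486 − 16 + 11 = 29481 annual layers.
A: Mean rate = 49401.5 mm / 29481 years ≈ 1.676 mm per year.
Specimen B: 27089.6 mm / 1.676 mm per year = 16163.25 years ≈ 16163 annual layers.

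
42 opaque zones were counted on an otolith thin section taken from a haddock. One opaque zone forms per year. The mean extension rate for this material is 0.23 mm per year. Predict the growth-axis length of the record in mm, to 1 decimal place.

9.7 mm

The record spans 42 years at 0.23 mm per year.
42 years at 0.23 mm/year gives 0.23 × 42 = 9.7 mm.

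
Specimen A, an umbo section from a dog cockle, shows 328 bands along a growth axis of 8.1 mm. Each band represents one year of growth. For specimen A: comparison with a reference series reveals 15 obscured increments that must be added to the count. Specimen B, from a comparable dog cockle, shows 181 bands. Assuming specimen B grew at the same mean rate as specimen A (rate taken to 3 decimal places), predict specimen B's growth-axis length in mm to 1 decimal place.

4.3 mm

Specimen A: true band count = 328 + 15 = 343.
A: Mean rate = 8.1 mm / 343 years ≈ 0.024 mm per year.
Length of B = 0.024 × 181 = 4.3 mm.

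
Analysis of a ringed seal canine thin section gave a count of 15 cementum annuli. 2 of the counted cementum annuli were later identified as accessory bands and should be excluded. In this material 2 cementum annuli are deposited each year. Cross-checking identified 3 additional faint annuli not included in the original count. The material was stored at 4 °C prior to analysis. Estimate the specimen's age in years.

8 years

Correcting the raw count gives 15 − 2 + 3 = 16 true cementum annuli.
Dividing by 2 cementum annuli per year: 16 / 2 = 8 years.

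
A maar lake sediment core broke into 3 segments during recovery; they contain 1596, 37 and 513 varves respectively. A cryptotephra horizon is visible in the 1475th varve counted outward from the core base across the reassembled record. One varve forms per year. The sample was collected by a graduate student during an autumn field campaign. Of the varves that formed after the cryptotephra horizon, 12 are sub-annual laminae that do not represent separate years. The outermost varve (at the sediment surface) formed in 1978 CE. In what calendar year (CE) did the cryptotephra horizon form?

1319 CE

Total varves = 1596 + 37 + 513 = 2146.
The cryptotephra horizon sits at varve 1475 from the core base, so 2146 − 1475 = 671 varves formed after it.
Excluding 12 false varves: 671 − 12 = 659.
The varve at the sediment surface is 1978 CE, so the cryptotephra horizon dates to 1978 − 659 = 1319 CE.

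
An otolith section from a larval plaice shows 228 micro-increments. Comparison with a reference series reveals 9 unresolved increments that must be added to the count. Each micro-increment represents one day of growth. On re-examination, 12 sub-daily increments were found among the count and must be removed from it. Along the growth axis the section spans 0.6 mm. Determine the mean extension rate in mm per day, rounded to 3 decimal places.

0.003 mm per day

After corrections the count is 228 − 12 + 9 = 225 micro-increments.
Mean rate = 0.6 mm / 225 days ≈ 0.003 mm per day.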